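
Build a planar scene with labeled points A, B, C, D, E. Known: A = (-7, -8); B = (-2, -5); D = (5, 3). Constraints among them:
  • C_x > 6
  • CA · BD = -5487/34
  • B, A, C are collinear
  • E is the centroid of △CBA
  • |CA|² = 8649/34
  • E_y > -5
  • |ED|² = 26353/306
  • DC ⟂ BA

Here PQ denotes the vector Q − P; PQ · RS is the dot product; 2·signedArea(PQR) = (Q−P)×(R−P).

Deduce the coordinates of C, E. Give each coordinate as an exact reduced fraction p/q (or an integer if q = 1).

1. C_x = 227/34  [B, A, C are collinear ∩ DC ⟂ BA]
2. C_y = 7/34  [B, A, C are collinear ∩ DC ⟂ BA]
   → C = (227/34, 7/34)
3. E_x = -79/102  [E is the centroid of △CBA]
4. E_y = -145/34  [E is the centroid of △CBA]
   → E = (-79/102, -145/34)

C = (227/34, 7/34)
E = (-79/102, -145/34)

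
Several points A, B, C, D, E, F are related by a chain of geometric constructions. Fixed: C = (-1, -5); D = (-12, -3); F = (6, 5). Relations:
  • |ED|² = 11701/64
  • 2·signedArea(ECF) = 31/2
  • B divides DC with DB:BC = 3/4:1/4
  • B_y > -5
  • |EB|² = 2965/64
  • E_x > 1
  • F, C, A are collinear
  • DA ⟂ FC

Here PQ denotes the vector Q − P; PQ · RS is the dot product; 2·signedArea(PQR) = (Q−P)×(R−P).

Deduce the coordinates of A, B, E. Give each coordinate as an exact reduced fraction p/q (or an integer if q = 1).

A = (-548/149, -1315/149)
B = (-15/4, -9/2)
E = (9/8, 1/4)

1. A_x = -548/149  [F, C, A are collinear ∩ DA ⟂ FC]
2. A_y = -1315/149  [F, C, A are collinear ∩ DA ⟂ FC]
   → A = (-548/149, -1315/149)
3. B_x = -15/4  [B divides DC with DB:BC = 3/4:1/4]
4. B_y = -9/2  [B divides DC with DB:BC = 3/4:1/4]
   → B = (-15/4, -9/2)
5. E_x = 9/8  [line -10·x + 7·y + 19/2 = 0 ∩ |EB|² = 2965/64]
6. E_y = 1/4  [line -10·x + 7·y + 19/2 = 0 ∩ |EB|² = 2965/64]
   → E = (9/8, 1/4)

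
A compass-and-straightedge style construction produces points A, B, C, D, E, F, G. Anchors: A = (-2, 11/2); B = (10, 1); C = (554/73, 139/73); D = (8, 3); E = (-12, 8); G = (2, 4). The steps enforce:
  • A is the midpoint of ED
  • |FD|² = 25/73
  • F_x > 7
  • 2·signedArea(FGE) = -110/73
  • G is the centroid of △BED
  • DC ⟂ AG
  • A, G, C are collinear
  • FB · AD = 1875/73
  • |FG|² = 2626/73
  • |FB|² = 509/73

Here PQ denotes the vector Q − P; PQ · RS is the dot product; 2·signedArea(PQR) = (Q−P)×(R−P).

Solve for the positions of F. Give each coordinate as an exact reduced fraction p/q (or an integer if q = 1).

F = (569/73, 179/73)

1. F_x = 569/73  [2·signedArea(FGE) = -110/73 ∩ FB · AD = 1875/73]
2. F_y = 179/73  [2·signedArea(FGE) = -110/73 ∩ FB · AD = 1875/73]
   → F = (569/73, 179/73)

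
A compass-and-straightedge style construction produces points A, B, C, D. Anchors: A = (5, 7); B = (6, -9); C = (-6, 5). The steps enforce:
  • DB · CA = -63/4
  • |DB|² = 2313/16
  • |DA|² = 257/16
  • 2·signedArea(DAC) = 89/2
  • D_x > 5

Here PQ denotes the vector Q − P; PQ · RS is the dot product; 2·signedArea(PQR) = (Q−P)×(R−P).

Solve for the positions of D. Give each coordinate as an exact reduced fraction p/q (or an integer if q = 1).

D = (21/4, 3)

1. D_x = 21/4  [2·signedArea(DAC) = 89/2 ∩ DB · CA = -63/4]
2. D_y = 3  [2·signedArea(DAC) = 89/2 ∩ DB · CA = -63/4]
   → D = (21/4, 3)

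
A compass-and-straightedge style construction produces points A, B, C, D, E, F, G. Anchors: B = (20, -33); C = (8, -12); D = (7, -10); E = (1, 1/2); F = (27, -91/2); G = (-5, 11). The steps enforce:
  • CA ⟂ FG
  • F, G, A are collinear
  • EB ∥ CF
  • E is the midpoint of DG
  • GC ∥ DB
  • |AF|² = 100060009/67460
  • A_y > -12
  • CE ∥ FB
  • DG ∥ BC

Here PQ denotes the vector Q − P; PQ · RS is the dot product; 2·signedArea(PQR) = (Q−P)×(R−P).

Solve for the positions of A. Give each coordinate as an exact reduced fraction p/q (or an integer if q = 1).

1. A_x = 135259/16865  [F, G, A are collinear ∩ CA ⟂ FG]
2. A_y = -202188/16865  [F, G, A are collinear ∩ CA ⟂ FG]
   → A = (135259/16865, -202188/16865)

A = (135259/16865, -202188/16865)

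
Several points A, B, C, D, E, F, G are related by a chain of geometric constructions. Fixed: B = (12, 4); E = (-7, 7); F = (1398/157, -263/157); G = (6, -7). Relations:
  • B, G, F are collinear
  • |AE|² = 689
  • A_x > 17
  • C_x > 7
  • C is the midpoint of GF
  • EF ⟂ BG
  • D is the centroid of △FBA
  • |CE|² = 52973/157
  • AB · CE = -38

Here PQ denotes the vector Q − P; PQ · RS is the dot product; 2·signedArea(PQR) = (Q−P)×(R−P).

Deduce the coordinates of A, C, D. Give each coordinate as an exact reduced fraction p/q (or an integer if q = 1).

1. C_x = 1170/157  [C is the midpoint of GF]
2. C_y = -681/157  [C is the midpoint of GF]
   → C = (1170/157, -681/157)
3. A_x = 18  [line 2269/157·x + -1780/157·y + -14142/157 = 0 ∩ |AE|² = 689]
4. A_y = 15  [line 2269/157·x + -1780/157·y + -14142/157 = 0 ∩ |AE|² = 689]
   → A = (18, 15)
5. D_x = 2036/157  [D is the centroid of △FBA]
6. D_y = 2720/471  [D is the centroid of △FBA]
   → D = (2036/157, 2720/471)

A = (18, 15)
C = (1170/157, -681/157)
D = (2036/157, 2720/471)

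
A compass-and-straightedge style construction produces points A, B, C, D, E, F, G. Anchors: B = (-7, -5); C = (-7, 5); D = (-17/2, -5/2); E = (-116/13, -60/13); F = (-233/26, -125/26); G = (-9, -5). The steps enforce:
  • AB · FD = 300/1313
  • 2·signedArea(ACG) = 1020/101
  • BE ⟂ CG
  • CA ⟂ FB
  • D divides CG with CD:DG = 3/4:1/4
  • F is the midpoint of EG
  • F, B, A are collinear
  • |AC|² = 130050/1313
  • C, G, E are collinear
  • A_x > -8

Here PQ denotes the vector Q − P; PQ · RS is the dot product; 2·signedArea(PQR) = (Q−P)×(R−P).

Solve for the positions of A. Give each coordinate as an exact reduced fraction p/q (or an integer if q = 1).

1. A_x = -10466/1313  [F, B, A are collinear ∩ CA ⟂ FB]
2. A_y = -6440/1313  [F, B, A are collinear ∩ CA ⟂ FB]
   → A = (-10466/1313, -6440/1313)

A = (-10466/1313, -6440/1313)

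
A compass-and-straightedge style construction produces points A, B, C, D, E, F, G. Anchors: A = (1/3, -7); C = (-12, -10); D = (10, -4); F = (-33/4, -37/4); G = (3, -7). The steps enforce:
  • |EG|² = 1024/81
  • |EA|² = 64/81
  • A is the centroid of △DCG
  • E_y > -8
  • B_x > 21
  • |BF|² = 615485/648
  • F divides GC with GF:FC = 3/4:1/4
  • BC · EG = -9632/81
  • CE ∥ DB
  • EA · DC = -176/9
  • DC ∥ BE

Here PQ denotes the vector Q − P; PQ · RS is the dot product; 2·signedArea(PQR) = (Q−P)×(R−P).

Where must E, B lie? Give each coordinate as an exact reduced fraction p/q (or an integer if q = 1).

B = (193/9, -1)
E = (-5/9, -7)

1. E_x = -5/9  [line 22·x + 6·y + 488/9 = 0 ∩ |EG|² = 1024/81]
2. E_y = -7  [line 22·x + 6·y + 488/9 = 0 ∩ |EG|² = 1024/81]
   → E = (-5/9, -7)
3. B_x = 193/9  [DC ∥ BE ∩ CE ∥ DB]
4. B_y = -1  [DC ∥ BE ∩ CE ∥ DB]
   → B = (193/9, -1)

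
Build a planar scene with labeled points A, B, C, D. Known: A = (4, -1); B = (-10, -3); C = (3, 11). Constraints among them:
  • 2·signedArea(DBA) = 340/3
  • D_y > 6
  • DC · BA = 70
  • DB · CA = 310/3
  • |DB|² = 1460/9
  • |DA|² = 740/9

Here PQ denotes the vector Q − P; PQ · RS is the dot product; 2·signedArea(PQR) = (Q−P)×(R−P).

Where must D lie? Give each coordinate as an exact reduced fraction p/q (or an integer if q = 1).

D = (-4/3, 19/3)

1. D_x = -4/3  [DC · BA = 70 ∩ 2·signedArea(DBA) = 340/3]
2. D_y = 19/3  [DC · BA = 70 ∩ 2·signedArea(DBA) = 340/3]
   → D = (-4/3, 19/3)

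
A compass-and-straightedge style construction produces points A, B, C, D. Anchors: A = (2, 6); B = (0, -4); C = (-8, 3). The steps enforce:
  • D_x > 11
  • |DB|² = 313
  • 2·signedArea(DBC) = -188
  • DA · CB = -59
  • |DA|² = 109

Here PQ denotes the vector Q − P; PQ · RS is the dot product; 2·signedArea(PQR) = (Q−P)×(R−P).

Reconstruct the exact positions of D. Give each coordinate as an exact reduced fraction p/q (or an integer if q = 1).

1. D_x = 12  [2·signedArea(DBC) = -188 ∩ DA · CB = -59]
2. D_y = 9  [2·signedArea(DBC) = -188 ∩ DA · CB = -59]
   → D = (12, 9)

D = (12, 9)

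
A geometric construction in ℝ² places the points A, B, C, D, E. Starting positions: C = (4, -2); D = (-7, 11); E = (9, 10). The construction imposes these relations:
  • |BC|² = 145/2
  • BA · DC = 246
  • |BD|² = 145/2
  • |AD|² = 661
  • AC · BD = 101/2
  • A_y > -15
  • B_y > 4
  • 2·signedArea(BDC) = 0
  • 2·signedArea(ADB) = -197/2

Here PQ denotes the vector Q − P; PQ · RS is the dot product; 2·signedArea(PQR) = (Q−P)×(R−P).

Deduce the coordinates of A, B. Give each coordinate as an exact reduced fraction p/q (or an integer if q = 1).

A = (-1, -14)
B = (-3/2, 9/2)

1. B_x = -3/2  [line 13·x + 11·y + -30 = 0 ∩ |BC|² = 145/2]
2. B_y = 9/2  [line 13·x + 11·y + -30 = 0 ∩ |BC|² = 145/2]
   → B = (-3/2, 9/2)
3. A_x = -1  [AC · BD = 101/2 ∩ 2·signedArea(ADB) = -197/2]
4. A_y = -14  [AC · BD = 101/2 ∩ 2·signedArea(ADB) = -197/2]
   → A = (-1, -14)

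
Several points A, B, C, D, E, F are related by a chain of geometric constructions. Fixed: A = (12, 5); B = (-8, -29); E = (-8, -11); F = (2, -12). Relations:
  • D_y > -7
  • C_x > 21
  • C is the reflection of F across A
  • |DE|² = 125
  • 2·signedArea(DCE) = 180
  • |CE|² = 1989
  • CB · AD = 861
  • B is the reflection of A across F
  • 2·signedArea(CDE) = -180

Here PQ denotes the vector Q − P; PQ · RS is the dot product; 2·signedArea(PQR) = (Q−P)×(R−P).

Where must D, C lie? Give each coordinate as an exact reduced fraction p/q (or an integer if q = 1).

1. C_x = 22  [C is the reflection of F across A]
2. C_y = 22  [C is the reflection of F across A]
   → C = (22, 22)
3. D_x = 2  [2·signedArea(DCE) = 180 ∩ CB · AD = 861]
4. D_y = -6  [2·signedArea(DCE) = 180 ∩ CB · AD = 861]
   → D = (2, -6)

C = (22, 22)
D = (2, -6)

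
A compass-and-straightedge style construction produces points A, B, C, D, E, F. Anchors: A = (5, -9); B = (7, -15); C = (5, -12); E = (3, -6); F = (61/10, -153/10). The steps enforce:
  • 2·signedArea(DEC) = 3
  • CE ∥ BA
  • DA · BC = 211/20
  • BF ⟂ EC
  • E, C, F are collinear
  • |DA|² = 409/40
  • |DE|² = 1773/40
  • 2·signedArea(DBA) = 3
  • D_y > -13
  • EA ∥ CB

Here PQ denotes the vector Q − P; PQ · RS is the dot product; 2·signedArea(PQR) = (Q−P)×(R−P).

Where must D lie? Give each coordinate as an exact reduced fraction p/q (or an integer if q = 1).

D = (111/20, -243/20)

1. D_x = 111/20  [2·signedArea(DEC) = 3 ∩ DA · BC = 211/20]
2. D_y = -243/20  [2·signedArea(DEC) = 3 ∩ DA · BC = 211/20]
   → D = (111/20, -243/20)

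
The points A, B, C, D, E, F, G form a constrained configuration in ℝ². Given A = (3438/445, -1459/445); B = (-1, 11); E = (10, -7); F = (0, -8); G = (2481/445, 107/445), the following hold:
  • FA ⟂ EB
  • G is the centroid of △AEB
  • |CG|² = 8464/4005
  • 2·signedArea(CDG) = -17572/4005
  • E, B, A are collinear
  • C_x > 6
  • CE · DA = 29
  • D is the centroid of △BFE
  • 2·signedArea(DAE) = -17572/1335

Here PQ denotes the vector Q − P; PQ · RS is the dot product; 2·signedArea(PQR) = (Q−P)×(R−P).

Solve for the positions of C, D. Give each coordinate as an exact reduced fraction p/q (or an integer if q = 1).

1. D_x = 3  [D is the centroid of △BFE]
2. D_y = -4/3  [D is the centroid of △BFE]
   → D = (3, -4/3)
3. C_x = 19/3  [2·signedArea(CDG) = -17572/4005 ∩ CE · DA = 29]
4. C_y = -1  [2·signedArea(CDG) = -17572/4005 ∩ CE · DA = 29]
   → C = (19/3, -1)

C = (19/3, -1)
D = (3, -4/3)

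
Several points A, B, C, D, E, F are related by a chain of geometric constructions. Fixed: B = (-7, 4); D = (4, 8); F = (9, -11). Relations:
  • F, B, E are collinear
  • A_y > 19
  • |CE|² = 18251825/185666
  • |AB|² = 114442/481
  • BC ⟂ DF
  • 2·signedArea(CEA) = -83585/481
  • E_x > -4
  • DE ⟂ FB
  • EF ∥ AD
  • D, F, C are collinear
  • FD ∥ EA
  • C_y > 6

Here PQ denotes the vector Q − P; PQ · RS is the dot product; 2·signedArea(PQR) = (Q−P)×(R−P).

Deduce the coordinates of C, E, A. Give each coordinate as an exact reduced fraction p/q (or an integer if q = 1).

1. C_x = 1649/386  [D, F, C are collinear ∩ BC ⟂ DF]
2. C_y = 2689/386  [D, F, C are collinear ∩ BC ⟂ DF]
   → C = (1649/386, 2689/386)
3. E_x = -1511/481  [F, B, E are collinear ∩ DE ⟂ FB]
4. E_y = 184/481  [F, B, E are collinear ∩ DE ⟂ FB]
   → E = (-1511/481, 184/481)
5. A_x = -3916/481  [EF ∥ AD ∩ FD ∥ EA]
6. A_y = 9323/481  [EF ∥ AD ∩ FD ∥ EA]
   → A = (-3916/481, 9323/481)

A = (-3916/481, 9323/481)
C = (1649/386, 2689/386)
E = (-1511/481, 184/481)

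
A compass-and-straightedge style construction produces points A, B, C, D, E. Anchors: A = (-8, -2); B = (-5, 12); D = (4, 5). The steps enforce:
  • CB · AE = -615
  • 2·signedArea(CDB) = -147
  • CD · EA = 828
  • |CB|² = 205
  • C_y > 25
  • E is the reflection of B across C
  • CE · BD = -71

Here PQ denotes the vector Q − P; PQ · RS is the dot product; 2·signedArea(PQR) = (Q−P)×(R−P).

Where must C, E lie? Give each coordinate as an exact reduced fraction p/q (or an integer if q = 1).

1. C_x = -2  [line -7·x + -9·y + 220 = 0 ∩ |CB|² = 205]
2. C_y = 26  [line -7·x + -9·y + 220 = 0 ∩ |CB|² = 205]
   → C = (-2, 26)
3. E_x = 1  [CD · EA = 828 ∩ E is the reflection of B across C]
4. E_y = 40  [CD · EA = 828 ∩ E is the reflection of B across C]
   → E = (1, 40)

C = (-2, 26)
E = (1, 40)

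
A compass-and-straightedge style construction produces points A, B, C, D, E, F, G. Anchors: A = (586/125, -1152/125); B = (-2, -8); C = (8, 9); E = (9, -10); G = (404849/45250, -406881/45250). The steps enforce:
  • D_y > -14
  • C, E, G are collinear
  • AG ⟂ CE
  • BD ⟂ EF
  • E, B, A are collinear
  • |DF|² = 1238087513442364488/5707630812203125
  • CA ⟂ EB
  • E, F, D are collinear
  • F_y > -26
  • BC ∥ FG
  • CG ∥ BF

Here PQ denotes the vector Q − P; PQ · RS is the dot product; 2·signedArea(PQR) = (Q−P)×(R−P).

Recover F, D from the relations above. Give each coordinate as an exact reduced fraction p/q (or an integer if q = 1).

D = (4957267508909/730576743962, -9879468912139/730576743962)
F = (-47651/45250, -1176131/45250)

1. F_x = -47651/45250  [BC ∥ FG ∩ CG ∥ BF]
2. F_y = -1176131/45250  [BC ∥ FG ∩ CG ∥ BF]
   → F = (-47651/45250, -1176131/45250)
3. D_x = 4957267508909/730576743962  [E, F, D are collinear ∩ BD ⟂ EF]
4. D_y = -9879468912139/730576743962  [E, F, D are collinear ∩ BD ⟂ EF]
   → D = (4957267508909/730576743962, -9879468912139/730576743962)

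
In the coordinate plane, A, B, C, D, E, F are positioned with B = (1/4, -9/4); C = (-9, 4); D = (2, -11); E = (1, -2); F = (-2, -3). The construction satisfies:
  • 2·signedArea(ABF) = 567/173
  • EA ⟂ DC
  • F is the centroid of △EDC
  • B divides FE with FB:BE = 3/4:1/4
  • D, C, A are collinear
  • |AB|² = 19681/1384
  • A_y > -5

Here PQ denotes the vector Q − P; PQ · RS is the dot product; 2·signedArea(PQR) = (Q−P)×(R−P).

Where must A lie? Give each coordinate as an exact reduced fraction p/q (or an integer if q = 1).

1. A_x = -457/173  [D, C, A are collinear ∩ EA ⟂ DC]
2. A_y = -808/173  [D, C, A are collinear ∩ EA ⟂ DC]
   → A = (-457/173, -808/173)

A = (-457/173, -808/173)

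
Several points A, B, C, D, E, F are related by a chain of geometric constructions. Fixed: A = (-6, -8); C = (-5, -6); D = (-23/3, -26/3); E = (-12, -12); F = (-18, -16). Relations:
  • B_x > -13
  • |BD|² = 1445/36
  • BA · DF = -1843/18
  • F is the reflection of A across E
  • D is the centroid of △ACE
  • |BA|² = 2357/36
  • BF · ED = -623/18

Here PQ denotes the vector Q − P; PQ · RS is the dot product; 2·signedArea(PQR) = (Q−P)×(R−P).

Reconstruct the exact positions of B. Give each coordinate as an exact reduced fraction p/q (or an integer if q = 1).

1. B_x = -77/6  [BF · ED = -623/18 ∩ BA · DF = -1843/18]
2. B_y = -37/3  [BF · ED = -623/18 ∩ BA · DF = -1843/18]
   → B = (-77/6, -37/3)

B = (-77/6, -37/3)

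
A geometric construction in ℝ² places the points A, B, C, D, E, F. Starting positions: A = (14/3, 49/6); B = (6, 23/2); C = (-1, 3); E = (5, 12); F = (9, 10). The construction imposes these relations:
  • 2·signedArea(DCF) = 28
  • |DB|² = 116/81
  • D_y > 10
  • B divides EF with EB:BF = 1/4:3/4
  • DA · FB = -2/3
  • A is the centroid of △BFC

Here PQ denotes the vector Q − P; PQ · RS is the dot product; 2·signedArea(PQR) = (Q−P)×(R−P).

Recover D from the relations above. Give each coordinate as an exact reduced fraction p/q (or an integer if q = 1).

1. D_x = 50/9  [DA · FB = -2/3 ∩ 2·signedArea(DCF) = 28]
2. D_y = 187/18  [DA · FB = -2/3 ∩ 2·signedArea(DCF) = 28]
   → D = (50/9, 187/18)

D = (50/9, 187/18)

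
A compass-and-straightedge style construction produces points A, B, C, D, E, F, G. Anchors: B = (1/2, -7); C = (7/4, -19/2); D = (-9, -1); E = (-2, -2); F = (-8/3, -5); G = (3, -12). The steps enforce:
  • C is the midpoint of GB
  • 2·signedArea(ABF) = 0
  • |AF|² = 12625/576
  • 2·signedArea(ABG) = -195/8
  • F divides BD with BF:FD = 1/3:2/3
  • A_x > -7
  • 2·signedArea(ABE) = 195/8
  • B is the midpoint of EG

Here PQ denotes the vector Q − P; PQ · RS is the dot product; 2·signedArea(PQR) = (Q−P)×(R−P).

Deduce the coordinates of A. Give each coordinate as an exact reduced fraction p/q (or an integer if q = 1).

A = (-53/8, -5/2)

1. A_x = -53/8  [2·signedArea(ABF) = 0 ∩ 2·signedArea(ABG) = -195/8]
2. A_y = -5/2  [2·signedArea(ABF) = 0 ∩ 2·signedArea(ABG) = -195/8]
   → A = (-53/8, -5/2)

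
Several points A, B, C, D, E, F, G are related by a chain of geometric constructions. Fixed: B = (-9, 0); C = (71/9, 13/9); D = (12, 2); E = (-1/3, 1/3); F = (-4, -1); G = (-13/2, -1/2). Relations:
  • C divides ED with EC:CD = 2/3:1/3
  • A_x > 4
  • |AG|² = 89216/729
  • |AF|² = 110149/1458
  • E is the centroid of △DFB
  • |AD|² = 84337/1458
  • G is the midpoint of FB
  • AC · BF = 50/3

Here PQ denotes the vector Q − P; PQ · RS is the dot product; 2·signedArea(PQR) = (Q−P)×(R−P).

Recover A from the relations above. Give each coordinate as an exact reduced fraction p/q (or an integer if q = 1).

A = (241/54, 53/54)

1. A_x = 241/54  [line -5·x + 1·y + 64/3 = 0 ∩ |AG|² = 89216/729]
2. A_y = 53/54  [line -5·x + 1·y + 64/3 = 0 ∩ |AG|² = 89216/729]
   → A = (241/54, 53/54)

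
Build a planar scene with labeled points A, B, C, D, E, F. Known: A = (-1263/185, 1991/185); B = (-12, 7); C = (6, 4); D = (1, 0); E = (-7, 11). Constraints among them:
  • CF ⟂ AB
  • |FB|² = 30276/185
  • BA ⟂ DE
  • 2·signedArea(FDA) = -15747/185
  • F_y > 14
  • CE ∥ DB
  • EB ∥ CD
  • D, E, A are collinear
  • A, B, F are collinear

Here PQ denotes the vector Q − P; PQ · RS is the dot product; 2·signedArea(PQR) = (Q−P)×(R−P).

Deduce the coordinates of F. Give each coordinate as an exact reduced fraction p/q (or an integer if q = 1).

1. F_x = -306/185  [A, B, F are collinear ∩ CF ⟂ AB]
2. F_y = 2687/185  [A, B, F are collinear ∩ CF ⟂ AB]
   → F = (-306/185, 2687/185)

F = (-306/185, 2687/185)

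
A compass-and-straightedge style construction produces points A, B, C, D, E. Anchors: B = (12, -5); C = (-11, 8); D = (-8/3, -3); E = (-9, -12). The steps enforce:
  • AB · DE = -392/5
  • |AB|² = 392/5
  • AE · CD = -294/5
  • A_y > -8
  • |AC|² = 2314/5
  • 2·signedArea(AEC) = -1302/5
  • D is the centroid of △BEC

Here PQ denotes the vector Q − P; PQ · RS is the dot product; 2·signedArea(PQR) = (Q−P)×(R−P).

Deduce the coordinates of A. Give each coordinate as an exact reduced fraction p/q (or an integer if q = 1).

1. A_x = 18/5  [2·signedArea(AEC) = -1302/5 ∩ AE · CD = -294/5]
2. A_y = -39/5  [2·signedArea(AEC) = -1302/5 ∩ AE · CD = -294/5]
   → A = (18/5, -39/5)

A = (18/5, -39/5)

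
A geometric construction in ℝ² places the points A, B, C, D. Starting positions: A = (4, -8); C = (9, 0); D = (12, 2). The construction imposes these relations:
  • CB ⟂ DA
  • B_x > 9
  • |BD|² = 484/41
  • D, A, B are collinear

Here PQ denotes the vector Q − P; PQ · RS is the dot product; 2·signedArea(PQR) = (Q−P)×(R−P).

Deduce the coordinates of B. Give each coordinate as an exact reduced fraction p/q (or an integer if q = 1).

B = (404/41, -28/41)

1. B_x = 404/41  [D, A, B are collinear ∩ CB ⟂ DA]
2. B_y = -28/41  [D, A, B are collinear ∩ CB ⟂ DA]
   → B = (404/41, -28/41)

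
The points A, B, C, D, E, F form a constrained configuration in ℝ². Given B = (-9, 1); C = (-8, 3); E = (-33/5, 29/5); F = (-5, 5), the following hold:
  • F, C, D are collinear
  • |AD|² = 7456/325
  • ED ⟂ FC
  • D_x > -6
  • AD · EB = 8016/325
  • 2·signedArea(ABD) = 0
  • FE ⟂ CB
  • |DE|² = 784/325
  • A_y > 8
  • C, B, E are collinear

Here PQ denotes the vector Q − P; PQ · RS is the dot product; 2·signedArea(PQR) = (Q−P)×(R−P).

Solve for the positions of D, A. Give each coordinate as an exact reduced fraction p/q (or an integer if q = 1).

A = (-161/65, 521/65)
D = (-373/65, 293/65)

1. D_x = -373/65  [F, C, D are collinear ∩ ED ⟂ FC]
2. D_y = 293/65  [F, C, D are collinear ∩ ED ⟂ FC]
   → D = (-373/65, 293/65)
3. A_x = -161/65  [2·signedArea(ABD) = 0 ∩ AD · EB = 8016/325]
4. A_y = 521/65  [2·signedArea(ABD) = 0 ∩ AD · EB = 8016/325]
   → A = (-161/65, 521/65)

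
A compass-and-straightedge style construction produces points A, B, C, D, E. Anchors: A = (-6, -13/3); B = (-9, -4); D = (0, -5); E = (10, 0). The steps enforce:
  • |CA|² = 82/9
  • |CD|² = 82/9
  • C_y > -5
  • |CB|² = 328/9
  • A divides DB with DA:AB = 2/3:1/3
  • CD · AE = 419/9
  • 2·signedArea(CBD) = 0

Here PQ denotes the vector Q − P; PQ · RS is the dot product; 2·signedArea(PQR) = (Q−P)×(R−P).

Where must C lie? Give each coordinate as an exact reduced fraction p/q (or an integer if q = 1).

1. C_x = -3  [2·signedArea(CBD) = 0 ∩ CD · AE = 419/9]
2. C_y = -14/3  [2·signedArea(CBD) = 0 ∩ CD · AE = 419/9]
   → C = (-3, -14/3)

C = (-3, -14/3)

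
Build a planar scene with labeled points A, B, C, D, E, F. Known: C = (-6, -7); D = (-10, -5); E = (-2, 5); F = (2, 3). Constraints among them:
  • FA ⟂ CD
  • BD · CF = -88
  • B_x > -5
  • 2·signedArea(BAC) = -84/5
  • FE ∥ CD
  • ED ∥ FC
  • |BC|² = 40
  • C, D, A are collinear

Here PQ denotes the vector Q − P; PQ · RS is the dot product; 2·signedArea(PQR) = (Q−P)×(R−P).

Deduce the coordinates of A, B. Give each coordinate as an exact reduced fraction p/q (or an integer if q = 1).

A = (-18/5, -41/5)
B = (-4, -1)

1. A_x = -18/5  [C, D, A are collinear ∩ FA ⟂ CD]
2. A_y = -41/5  [C, D, A are collinear ∩ FA ⟂ CD]
   → A = (-18/5, -41/5)
3. B_x = -4  [2·signedArea(BAC) = -84/5 ∩ BD · CF = -88]
4. B_y = -1  [2·signedArea(BAC) = -84/5 ∩ BD · CF = -88]
   → B = (-4, -1)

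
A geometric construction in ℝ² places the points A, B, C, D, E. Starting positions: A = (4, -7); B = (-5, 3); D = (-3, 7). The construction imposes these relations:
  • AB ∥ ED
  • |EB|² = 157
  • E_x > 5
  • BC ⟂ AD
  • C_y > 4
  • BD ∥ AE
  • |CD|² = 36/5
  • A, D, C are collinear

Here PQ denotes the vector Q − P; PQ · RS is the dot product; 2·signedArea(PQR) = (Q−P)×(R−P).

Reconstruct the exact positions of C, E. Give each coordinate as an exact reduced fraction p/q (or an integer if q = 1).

1. C_x = -9/5  [A, D, C are collinear ∩ BC ⟂ AD]
2. C_y = 23/5  [A, D, C are collinear ∩ BC ⟂ AD]
   → C = (-9/5, 23/5)
3. E_x = 6  [AB ∥ ED ∩ BD ∥ AE]
4. E_y = -3  [AB ∥ ED ∩ BD ∥ AE]
   → E = (6, -3)

C = (-9/5, 23/5)
E = (6, -3)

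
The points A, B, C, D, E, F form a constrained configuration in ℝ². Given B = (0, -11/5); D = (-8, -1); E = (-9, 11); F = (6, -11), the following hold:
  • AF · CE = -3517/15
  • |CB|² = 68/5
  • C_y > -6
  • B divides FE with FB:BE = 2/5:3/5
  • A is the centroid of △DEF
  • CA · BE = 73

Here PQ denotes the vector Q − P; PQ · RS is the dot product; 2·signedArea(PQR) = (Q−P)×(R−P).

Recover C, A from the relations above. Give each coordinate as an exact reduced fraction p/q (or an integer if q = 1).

1. A_x = -11/3  [A is the centroid of △DEF]
2. A_y = -1/3  [A is the centroid of △DEF]
   → A = (-11/3, -1/3)
3. C_x = -12/5  [CA · BE = 73 ∩ AF · CE = -3517/15]
4. C_y = -5  [CA · BE = 73 ∩ AF · CE = -3517/15]
   → C = (-12/5, -5)

A = (-11/3, -1/3)
C = (-12/5, -5)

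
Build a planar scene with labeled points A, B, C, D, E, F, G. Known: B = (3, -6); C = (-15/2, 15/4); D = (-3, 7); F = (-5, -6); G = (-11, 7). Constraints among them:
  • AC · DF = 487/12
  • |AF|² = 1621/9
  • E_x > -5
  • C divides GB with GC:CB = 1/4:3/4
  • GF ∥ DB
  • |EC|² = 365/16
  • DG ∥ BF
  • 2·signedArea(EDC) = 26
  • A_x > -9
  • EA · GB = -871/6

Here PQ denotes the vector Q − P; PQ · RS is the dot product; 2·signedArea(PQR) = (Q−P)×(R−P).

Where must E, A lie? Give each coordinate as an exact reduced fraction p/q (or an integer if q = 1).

1. E_x = -4  [line 13/4·x + -9/2·y + 61/4 = 0 ∩ |EC|² = 365/16]
2. E_y = 1/2  [line 13/4·x + -9/2·y + 61/4 = 0 ∩ |EC|² = 365/16]
   → E = (-4, 1/2)
3. A_x = -25/3  [AC · DF = 487/12 ∩ EA · GB = -871/6]
4. A_y = 7  [AC · DF = 487/12 ∩ EA · GB = -871/6]
   → A = (-25/3, 7)

A = (-25/3, 7)
E = (-4, 1/2)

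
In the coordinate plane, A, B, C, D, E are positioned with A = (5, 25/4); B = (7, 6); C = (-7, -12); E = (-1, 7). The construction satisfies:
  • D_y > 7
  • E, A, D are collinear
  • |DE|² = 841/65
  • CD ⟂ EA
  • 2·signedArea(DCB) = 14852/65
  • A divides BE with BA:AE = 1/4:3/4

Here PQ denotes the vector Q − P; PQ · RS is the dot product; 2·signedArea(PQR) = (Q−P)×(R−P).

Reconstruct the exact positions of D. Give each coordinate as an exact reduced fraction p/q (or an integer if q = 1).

D = (-297/65, 484/65)

1. D_x = -297/65  [E, A, D are collinear ∩ CD ⟂ EA]
2. D_y = 484/65  [E, A, D are collinear ∩ CD ⟂ EA]
   → D = (-297/65, 484/65)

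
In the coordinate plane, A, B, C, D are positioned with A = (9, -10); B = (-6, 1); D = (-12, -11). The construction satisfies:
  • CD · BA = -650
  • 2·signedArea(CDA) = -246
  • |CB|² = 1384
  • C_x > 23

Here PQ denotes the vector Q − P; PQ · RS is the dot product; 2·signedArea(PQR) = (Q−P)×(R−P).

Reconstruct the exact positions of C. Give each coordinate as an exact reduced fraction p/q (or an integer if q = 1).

C = (24, -21)

1. C_x = 24  [2·signedArea(CDA) = -246 ∩ CD · BA = -650]
2. C_y = -21  [2·signedArea(CDA) = -246 ∩ CD · BA = -650]
   → C = (24, -21)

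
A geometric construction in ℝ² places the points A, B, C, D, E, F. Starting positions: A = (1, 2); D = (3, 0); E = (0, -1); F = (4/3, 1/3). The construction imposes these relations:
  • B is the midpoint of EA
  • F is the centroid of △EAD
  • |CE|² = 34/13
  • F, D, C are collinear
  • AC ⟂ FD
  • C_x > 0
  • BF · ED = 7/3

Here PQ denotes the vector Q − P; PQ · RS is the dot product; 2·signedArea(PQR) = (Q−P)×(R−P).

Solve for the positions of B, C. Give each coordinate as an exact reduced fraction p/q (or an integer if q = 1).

B = (1/2, 1/2)
C = (9/13, 6/13)

1. B_x = 1/2  [B is the midpoint of EA]
2. B_y = 1/2  [B is the midpoint of EA]
   → B = (1/2, 1/2)
3. C_x = 9/13  [F, D, C are collinear ∩ AC ⟂ FD]
4. C_y = 6/13  [F, D, C are collinear ∩ AC ⟂ FD]
   → C = (9/13, 6/13)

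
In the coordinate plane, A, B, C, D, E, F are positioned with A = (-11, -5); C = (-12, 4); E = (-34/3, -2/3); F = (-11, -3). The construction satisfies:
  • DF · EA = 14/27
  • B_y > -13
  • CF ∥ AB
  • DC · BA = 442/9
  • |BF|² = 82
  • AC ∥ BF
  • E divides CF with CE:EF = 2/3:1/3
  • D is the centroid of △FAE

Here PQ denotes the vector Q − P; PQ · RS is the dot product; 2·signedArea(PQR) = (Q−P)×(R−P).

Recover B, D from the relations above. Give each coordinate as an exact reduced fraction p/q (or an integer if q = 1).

B = (-10, -12)
D = (-100/9, -26/9)

1. B_x = -10  [AC ∥ BF ∩ CF ∥ AB]
2. B_y = -12  [AC ∥ BF ∩ CF ∥ AB]
   → B = (-10, -12)
3. D_x = -100/9  [D is the centroid of △FAE]
4. D_y = -26/9  [D is the centroid of △FAE]
   → D = (-100/9, -26/9)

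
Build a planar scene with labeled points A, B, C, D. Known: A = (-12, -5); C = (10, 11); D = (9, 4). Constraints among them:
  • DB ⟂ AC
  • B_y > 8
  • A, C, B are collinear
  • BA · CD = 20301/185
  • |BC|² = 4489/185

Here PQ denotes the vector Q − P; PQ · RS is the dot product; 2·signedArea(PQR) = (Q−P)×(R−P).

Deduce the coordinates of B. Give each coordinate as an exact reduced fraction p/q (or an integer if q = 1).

B = (1113/185, 1499/185)

1. B_x = 1113/185  [A, C, B are collinear ∩ DB ⟂ AC]
2. B_y = 1499/185  [A, C, B are collinear ∩ DB ⟂ AC]
   → B = (1113/185, 1499/185)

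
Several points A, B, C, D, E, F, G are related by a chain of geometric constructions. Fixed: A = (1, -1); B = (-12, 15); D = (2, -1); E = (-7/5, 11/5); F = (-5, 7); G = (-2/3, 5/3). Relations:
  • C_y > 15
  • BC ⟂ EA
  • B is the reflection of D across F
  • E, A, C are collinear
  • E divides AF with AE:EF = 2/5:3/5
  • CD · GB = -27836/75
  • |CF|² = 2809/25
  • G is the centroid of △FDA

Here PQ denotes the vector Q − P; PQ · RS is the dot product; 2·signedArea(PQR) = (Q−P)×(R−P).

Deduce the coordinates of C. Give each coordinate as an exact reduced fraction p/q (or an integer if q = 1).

1. C_x = -284/25  [E, A, C are collinear ∩ BC ⟂ EA]
2. C_y = 387/25  [E, A, C are collinear ∩ BC ⟂ EA]
   → C = (-284/25, 387/25)

C = (-284/25, 387/25)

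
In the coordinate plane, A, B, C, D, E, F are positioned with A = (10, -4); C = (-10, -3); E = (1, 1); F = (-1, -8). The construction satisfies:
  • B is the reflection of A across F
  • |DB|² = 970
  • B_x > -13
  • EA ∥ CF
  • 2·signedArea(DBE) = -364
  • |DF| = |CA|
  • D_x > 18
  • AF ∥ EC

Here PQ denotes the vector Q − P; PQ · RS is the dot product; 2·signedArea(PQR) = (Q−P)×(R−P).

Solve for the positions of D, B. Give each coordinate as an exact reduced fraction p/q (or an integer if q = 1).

B = (-12, -12)
D = (19, -9)

1. B_x = -12  [B is the reflection of A across F]
2. B_y = -12  [B is the reflection of A across F]
   → B = (-12, -12)
3. D_x = 19  [line -13·x + 13·y + 364 = 0 ∩ |DB|² = 970]
4. D_y = -9  [line -13·x + 13·y + 364 = 0 ∩ |DB|² = 970]
   → D = (19, -9)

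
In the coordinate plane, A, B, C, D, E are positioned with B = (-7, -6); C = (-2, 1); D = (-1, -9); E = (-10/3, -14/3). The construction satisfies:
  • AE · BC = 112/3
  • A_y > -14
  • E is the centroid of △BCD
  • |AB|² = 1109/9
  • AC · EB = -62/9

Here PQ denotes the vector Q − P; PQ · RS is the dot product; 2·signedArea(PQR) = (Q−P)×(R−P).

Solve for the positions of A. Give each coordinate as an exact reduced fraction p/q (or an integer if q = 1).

1. A_x = 4/3  [AC · EB = -62/9 ∩ AE · BC = 112/3]
2. A_y = -40/3  [AC · EB = -62/9 ∩ AE · BC = 112/3]
   → A = (4/3, -40/3)

A = (4/3, -40/3)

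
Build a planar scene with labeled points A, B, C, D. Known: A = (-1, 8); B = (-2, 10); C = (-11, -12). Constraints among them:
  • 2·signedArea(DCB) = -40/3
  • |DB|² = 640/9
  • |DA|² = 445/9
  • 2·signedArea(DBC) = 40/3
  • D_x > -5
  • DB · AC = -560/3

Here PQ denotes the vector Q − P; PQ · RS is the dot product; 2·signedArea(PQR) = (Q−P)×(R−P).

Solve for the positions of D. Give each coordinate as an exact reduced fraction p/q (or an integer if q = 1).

D = (-14/3, 2)

1. D_x = -14/3  [DB · AC = -560/3 ∩ 2·signedArea(DBC) = 40/3]
2. D_y = 2  [DB · AC = -560/3 ∩ 2·signedArea(DBC) = 40/3]
   → D = (-14/3, 2)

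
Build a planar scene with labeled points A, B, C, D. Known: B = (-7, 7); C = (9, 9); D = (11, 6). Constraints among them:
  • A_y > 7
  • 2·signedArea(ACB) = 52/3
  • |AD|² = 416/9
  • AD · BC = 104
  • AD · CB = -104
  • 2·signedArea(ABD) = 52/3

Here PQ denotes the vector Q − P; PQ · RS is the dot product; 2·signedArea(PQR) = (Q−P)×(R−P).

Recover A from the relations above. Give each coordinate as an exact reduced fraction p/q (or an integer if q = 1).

A = (13/3, 22/3)

1. A_x = 13/3  [AD · BC = 104 ∩ 2·signedArea(ACB) = 52/3]
2. A_y = 22/3  [AD · BC = 104 ∩ 2·signedArea(ACB) = 52/3]
   → A = (13/3, 22/3)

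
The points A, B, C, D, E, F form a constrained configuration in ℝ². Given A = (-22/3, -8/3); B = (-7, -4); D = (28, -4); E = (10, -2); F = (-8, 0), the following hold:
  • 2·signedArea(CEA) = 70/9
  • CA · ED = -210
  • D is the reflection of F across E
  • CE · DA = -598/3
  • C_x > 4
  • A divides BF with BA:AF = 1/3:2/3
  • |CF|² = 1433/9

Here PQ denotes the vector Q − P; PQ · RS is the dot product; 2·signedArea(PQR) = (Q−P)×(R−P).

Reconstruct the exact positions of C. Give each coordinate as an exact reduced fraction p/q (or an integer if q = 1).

C = (13/3, -8/3)

1. C_x = 13/3  [CA · ED = -210 ∩ 2·signedArea(CEA) = 70/9]
2. C_y = -8/3  [CA · ED = -210 ∩ 2·signedArea(CEA) = 70/9]
   → C = (13/3, -8/3)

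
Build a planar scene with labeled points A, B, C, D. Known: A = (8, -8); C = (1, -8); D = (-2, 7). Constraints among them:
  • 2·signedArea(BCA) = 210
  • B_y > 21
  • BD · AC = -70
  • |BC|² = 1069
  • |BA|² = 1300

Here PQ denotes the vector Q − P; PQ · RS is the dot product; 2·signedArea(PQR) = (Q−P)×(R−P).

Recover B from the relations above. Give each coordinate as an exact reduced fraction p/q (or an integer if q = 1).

B = (-12, 22)

1. B_x = -12  [2·signedArea(BCA) = 210 ∩ BD · AC = -70]
2. B_y = 22  [2·signedArea(BCA) = 210 ∩ BD · AC = -70]
   → B = (-12, 22)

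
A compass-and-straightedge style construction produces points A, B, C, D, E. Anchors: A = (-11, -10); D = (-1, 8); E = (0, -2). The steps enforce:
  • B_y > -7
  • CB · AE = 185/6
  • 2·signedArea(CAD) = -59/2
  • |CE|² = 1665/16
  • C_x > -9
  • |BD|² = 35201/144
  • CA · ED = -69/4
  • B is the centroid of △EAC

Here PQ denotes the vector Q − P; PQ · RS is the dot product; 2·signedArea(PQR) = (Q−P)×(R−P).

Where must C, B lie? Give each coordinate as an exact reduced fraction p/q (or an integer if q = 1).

B = (-77/12, -20/3)
C = (-33/4, -8)

1. C_x = -33/4  [CA · ED = -69/4 ∩ 2·signedArea(CAD) = -59/2]
2. C_y = -8  [CA · ED = -69/4 ∩ 2·signedArea(CAD) = -59/2]
   → C = (-33/4, -8)
3. B_x = -77/12  [B is the centroid of △EAC]
4. B_y = -20/3  [B is the centroid of △EAC]
   → B = (-77/12, -20/3)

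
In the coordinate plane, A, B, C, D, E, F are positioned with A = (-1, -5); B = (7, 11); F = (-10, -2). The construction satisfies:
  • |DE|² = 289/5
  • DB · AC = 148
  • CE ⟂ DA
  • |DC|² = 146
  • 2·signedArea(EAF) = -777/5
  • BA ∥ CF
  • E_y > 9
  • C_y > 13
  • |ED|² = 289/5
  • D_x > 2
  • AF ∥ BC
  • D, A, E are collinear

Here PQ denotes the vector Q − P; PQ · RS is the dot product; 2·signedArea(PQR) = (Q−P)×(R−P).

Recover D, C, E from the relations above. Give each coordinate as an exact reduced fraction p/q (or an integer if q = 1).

C = (-2, 14)
D = (3, 3)
E = (32/5, 49/5)

1. C_x = -2  [BA ∥ CF ∩ AF ∥ BC]
2. C_y = 14  [BA ∥ CF ∩ AF ∥ BC]
   → C = (-2, 14)
3. D_x = 3  [line 1·x + -19·y + 54 = 0 ∩ |DC|² = 146]
4. D_y = 3  [line 1·x + -19·y + 54 = 0 ∩ |DC|² = 146]
   → D = (3, 3)
5. E_x = 32/5  [D, A, E are collinear ∩ CE ⟂ DA]
6. E_y = 49/5  [D, A, E are collinear ∩ CE ⟂ DA]
   → E = (32/5, 49/5)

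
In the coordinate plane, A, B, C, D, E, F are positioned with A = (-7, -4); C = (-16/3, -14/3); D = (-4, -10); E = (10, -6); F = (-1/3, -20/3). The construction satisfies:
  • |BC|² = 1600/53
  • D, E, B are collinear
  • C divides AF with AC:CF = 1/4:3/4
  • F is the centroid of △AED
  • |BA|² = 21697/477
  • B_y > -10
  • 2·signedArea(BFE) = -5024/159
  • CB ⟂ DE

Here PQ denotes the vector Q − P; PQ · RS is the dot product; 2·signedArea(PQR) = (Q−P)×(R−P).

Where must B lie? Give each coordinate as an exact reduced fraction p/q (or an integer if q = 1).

B = (-608/159, -1582/159)

1. B_x = -608/159  [D, E, B are collinear ∩ CB ⟂ DE]
2. B_y = -1582/159  [D, E, B are collinear ∩ CB ⟂ DE]
   → B = (-608/159, -1582/159)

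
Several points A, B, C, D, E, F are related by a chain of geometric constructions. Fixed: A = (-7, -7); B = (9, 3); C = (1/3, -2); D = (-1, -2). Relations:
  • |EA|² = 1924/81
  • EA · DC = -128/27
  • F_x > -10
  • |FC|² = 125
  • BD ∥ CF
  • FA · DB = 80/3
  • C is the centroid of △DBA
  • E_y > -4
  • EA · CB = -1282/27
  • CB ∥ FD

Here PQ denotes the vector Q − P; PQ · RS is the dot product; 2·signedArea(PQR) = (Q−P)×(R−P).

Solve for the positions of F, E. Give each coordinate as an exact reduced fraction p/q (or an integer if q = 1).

E = (-31/9, -11/3)
F = (-29/3, -7)

1. F_x = -29/3  [CB ∥ FD ∩ BD ∥ CF]
2. F_y = -7  [CB ∥ FD ∩ BD ∥ CF]
   → F = (-29/3, -7)
3. E_x = -31/9  [EA · DC = -128/27 ∩ EA · CB = -1282/27]
4. E_y = -11/3  [EA · DC = -128/27 ∩ EA · CB = -1282/27]
   → E = (-31/9, -11/3)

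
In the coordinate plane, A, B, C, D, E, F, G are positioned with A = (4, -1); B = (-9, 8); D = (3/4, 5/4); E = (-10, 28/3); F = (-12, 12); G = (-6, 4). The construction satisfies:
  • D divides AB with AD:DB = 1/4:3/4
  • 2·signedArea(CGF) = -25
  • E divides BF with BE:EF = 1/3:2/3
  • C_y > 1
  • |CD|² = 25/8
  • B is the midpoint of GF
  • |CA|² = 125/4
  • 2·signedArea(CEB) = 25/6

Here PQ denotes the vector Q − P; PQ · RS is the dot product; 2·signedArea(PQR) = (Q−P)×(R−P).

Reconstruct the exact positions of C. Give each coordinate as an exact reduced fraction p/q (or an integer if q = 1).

1. C_x = -1  [line -8·x + -6·y + 1 = 0 ∩ |CA|² = 125/4]
2. C_y = 3/2  [line -8·x + -6·y + 1 = 0 ∩ |CA|² = 125/4]
   → C = (-1, 3/2)

C = (-1, 3/2)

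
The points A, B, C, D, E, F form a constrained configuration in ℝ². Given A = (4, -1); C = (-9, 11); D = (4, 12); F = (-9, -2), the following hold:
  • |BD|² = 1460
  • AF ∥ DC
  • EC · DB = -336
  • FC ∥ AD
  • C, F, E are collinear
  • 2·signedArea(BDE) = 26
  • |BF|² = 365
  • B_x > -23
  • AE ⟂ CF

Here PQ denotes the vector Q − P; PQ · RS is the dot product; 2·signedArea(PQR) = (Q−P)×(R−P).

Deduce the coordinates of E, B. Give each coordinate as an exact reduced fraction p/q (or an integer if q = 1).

B = (-22, -16)
E = (-9, -1)

1. E_x = -9  [C, F, E are collinear ∩ AE ⟂ CF]
2. E_y = -1  [C, F, E are collinear ∩ AE ⟂ CF]
   → E = (-9, -1)
3. B_x = -22  [2·signedArea(BDE) = 26 ∩ EC · DB = -336]
4. B_y = -16  [2·signedArea(BDE) = 26 ∩ EC · DB = -336]
   → B = (-22, -16)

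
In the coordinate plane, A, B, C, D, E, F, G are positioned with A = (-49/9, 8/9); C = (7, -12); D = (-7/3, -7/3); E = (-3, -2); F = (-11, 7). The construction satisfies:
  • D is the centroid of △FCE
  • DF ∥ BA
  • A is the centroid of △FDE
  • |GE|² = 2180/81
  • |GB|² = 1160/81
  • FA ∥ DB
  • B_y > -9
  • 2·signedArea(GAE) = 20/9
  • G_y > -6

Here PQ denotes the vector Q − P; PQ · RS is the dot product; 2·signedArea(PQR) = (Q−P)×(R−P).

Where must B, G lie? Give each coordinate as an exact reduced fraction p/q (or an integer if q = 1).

1. B_x = 29/9  [DF ∥ BA ∩ FA ∥ DB]
2. B_y = -76/9  [DF ∥ BA ∩ FA ∥ DB]
   → B = (29/9, -76/9)
3. G_x = 7/9  [line 26/9·x + 22/9·y + 34/3 = 0 ∩ |GB|² = 1160/81]
4. G_y = -50/9  [line 26/9·x + 22/9·y + 34/3 = 0 ∩ |GB|² = 1160/81]
   → G = (7/9, -50/9)

B = (29/9, -76/9)
G = (7/9, -50/9)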